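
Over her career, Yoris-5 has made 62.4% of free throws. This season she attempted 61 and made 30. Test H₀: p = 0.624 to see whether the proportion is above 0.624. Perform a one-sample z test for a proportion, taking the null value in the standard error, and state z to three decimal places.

z = -2.132

p̂ = 30/61 ≈ 0.49180.
Standard error under H₀: √(0.624×0.376/61) = 0.06202.
z = (0.49180 − 0.624)/0.06202 = -0.13220/0.06202 = -2.132.
p-value = P(Z > -2.132) ≈ 0.9835.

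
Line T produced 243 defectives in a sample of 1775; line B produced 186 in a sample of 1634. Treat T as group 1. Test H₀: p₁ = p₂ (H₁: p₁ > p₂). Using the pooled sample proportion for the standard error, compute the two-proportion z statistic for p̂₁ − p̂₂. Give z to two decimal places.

p̂₁ = 243/1775 ≈ 0.1369, p̂₂ = 186/1634 ≈ 0.1138.
Pooled p̂ = (243+186)/(1775+1634) = 429/3409 = 0.1258.
SE = √(0.110007 × 0.00117538) = 0.0114.
z = (0.1369 − 0.1138)/0.0114 = 0.0231/0.0114 = 2.03.
p-value = P(Z > 2.029) ≈ 0.0212.

z = 2.03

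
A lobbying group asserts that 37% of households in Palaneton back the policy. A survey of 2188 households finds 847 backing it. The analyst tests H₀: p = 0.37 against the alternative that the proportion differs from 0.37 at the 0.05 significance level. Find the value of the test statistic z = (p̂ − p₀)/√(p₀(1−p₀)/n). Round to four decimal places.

p̂ = 847/2188 = 0.387112.
Under H₀, SE = √(0.37·0.63/2188) = √(0.000106536) = 0.010322.
z = (0.387112 − 0.37)/0.010322 = 0.017112/0.010322 = 1.6578.
p-value = 2·P(Z > 1.658) ≈ 0.0974, so at α = 0.05 we fail to reject H₀.

z = 1.6578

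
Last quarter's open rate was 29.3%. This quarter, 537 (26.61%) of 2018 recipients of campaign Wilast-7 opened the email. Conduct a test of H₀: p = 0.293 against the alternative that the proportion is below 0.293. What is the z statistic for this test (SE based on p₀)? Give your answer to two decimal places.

p̂ = 537/2018 ≈ 0.26611.
Standard error under H₀: √(0.293×0.707/2018) = 0.01013.
z = (0.26611 − 0.293)/0.01013 = -0.02689/0.01013 = -2.65.
p-value = P(Z < -2.655) ≈ 0.0040.

z = -2.65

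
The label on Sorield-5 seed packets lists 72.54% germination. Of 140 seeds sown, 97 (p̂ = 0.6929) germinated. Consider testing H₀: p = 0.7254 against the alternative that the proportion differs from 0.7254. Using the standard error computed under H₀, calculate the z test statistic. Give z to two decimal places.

z = -0.86

p̂ = 97/140 ≈ 0.6929.
SE = √(p₀(1−p₀)/n) = √(0.19919/140) = 0.0377.
z = (0.6929 − 0.7254)/0.0377 = -0.0325/0.0377 = -0.86.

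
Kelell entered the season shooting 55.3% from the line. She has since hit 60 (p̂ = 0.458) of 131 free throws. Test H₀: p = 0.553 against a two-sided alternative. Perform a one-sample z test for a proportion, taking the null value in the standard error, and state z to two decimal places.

z = -2.19

p̂ = 60/131 = 0.4580.
Standard error under H₀: √(0.553×0.447/131) = 0.0434.
z = (0.4580 − 0.553)/0.0434 = -0.0950/0.0434 = -2.19.
p-value = 2·P(Z > 2.187) ≈ 0.0288.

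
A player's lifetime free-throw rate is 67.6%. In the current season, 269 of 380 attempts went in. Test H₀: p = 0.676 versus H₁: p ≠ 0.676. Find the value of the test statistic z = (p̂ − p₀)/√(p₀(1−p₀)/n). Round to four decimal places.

p̂ = 269/380 ≈ 0.707895.
Standard error under H₀: √(0.676×0.324/380) = 0.024008.
z = (0.707895 − 0.676)/0.024008 = 0.031895/0.024008 = 1.3285.

z = 1.3285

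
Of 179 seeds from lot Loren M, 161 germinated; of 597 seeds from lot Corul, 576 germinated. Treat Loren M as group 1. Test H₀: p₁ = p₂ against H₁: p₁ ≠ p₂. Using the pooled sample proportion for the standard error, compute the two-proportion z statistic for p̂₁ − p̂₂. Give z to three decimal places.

z = -3.512

p̂₁ = 161/179 = 0.899441, p̂₂ = 576/597 = 0.964824.
Pooled p̂ = (161+576)/(179+597) = 737/776 = 0.949742.
SE = √(p̂(1−p̂)(1/n₁+1/n₂)) = √(0.949742·0.050258·0.00726163) = √(0.000346612) = 0.018618.
z = (0.899441 − 0.964824)/0.018618 = -0.065383/0.018618 = -3.512.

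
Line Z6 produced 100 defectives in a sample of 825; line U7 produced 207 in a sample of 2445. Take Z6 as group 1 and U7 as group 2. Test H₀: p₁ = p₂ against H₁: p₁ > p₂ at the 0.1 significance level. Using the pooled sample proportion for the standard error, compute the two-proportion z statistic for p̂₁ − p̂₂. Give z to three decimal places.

z = 3.112

p̂₁ = 100/825 ≈ 0.121212, p̂₂ = 207/2445 ≈ 0.084663.
Pooled p̂ = (100+207)/(825+2445) = 307/3270 = 0.093884.
SE = √(0.0850696 × 0.00162112) = 0.011743.
z = (0.121212 − 0.084663)/0.011743 = 0.036549/0.011743 = 3.112.
p-value = P(Z > 3.112) ≈ 0.0009, so at α = 0.1 we reject H₀.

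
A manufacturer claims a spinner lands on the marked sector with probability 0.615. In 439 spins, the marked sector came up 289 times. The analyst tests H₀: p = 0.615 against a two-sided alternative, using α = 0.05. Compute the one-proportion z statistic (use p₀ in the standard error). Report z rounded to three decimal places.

z = 1.865

p̂ = 289/439 = 0.65831.
Under H₀, SE = √(0.615·0.385/439) = √(0.000539351) = 0.02322.
z = (0.65831 − 0.615)/0.02322 = 0.04331/0.02322 = 1.865.
p-value = 2·P(Z > 1.865) ≈ 0.0622. With α = 0.05, fail to reject H₀.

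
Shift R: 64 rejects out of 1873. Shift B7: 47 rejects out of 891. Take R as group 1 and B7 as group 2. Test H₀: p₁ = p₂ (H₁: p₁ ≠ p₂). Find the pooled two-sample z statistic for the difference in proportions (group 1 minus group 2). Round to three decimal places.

z = -2.325

p̂₁ = 64/1873 = 0.03417, p̂₂ = 47/891 = 0.05275.
Pooled p̂ = (64+47)/(1873+891) = 111/2764 = 0.04016.
SE = √(p̂(1−p̂)(1/n₁+1/n₂)) = √(0.04016·0.95984·0.00165624) = √(6.3842e-05) = 0.00799.
z = (0.03417 − 0.05275)/0.00799 = -0.01858/0.00799 = -2.325.
p-value = 2·P(Z > 2.325) ≈ 0.0201.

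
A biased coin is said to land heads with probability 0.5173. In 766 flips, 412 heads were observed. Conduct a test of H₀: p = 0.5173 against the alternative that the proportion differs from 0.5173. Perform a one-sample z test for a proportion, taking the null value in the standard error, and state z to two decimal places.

p̂ = 412/766 ≈ 0.5379.
SE = √(p₀(1−p₀)/n) = √(0.2497/766) = 0.0181.
z = (0.5379 − 0.5173)/0.0181 = 0.0206/0.0181 = 1.14.
Two-sided p-value ≈ 2·Φ(−1.139) = 0.2548.

z = 1.14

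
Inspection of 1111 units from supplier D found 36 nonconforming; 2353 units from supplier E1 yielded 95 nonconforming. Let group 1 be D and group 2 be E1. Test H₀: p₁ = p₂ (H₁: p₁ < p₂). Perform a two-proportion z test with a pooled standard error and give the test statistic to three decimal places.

z = -1.148

p̂₁ = 36/1111 ≈ 0.03240, p̂₂ = 95/2353 ≈ 0.04037.
Pooled p̂ = (36+95)/(1111+2353) = 131/3464 = 0.03782.
SE = √(p̂(1−p̂)(1/n₁+1/n₂)) = √(0.03782·0.96218·0.00132508) = √(4.82162e-05) = 0.00694.
z = (0.03240 − 0.04037)/0.00694 = -0.00797/0.00694 = -1.148.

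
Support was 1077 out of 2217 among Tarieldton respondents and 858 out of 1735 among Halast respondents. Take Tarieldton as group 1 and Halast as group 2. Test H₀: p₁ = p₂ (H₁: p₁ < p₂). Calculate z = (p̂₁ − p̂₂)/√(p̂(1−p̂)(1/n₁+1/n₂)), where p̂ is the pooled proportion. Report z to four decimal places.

z = -0.5450

p̂₁ = 1077/2217 = 0.485792, p̂₂ = 858/1735 = 0.494524.
Pooled p̂ = (1077+858)/(2217+1735) = 1935/3952 = 0.489626.
SE = √(0.249892 × 0.00102743) = 0.016023.
z = (0.485792 − 0.494524)/0.016023 = -0.008732/0.016023 = -0.5450.
p-value = P(Z < -0.545) ≈ 0.2929.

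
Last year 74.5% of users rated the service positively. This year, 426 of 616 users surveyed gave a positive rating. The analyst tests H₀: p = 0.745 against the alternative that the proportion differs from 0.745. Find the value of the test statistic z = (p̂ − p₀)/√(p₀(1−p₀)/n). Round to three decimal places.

p̂ = 426/616 = 0.69156.
SE = √(p₀(1−p₀)/n) = √(0.18998/616) = 0.01756.
z = (0.69156 − 0.745)/0.01756 = -0.05344/0.01756 = -3.043.

z = -3.043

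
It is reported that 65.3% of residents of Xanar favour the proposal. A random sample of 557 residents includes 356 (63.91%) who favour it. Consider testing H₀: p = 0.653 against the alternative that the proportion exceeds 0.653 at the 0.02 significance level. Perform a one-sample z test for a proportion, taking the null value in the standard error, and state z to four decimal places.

p̂ = 356/557 ≈ 0.639138.
Under H₀, SE = √(0.653·0.347/557) = √(0.000406806) = 0.020169.
z = (0.639138 − 0.653)/0.020169 = -0.013862/0.020169 = -0.6873.
p-value = P(Z > -0.687) ≈ 0.7540. With α = 0.02, fail to reject H₀.

z = -0.6873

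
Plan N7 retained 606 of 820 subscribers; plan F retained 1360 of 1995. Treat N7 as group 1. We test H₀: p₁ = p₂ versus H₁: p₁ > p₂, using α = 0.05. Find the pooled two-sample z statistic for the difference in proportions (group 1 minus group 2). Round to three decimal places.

z = 3.011

p̂₁ = 606/820 = 0.73902, p̂₂ = 1360/1995 = 0.68170.
Pooled p̂ = (606+1360)/(820+1995) = 1966/2815 = 0.69840.
SE = √(0.210637 × 0.00172077) = 0.01904.
z = (0.73902 − 0.68170)/0.01904 = 0.05732/0.01904 = 3.011.
p-value = P(Z > 3.011) ≈ 0.0013, so at α = 0.05 we reject H₀.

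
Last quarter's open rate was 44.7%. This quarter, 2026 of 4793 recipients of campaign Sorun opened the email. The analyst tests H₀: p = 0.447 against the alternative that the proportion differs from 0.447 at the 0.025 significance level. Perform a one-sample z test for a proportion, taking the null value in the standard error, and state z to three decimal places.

z = -3.384

p̂ = 2026/4793 = 0.42270.
Under H₀, SE = √(0.447·0.553/4793) = √(5.15733e-05) = 0.00718.
z = (0.42270 − 0.447)/0.00718 = -0.02430/0.00718 = -3.384.
Two-sided p-value ≈ 2·Φ(−3.384) = 0.0007; since p < α = 0.025, reject H₀.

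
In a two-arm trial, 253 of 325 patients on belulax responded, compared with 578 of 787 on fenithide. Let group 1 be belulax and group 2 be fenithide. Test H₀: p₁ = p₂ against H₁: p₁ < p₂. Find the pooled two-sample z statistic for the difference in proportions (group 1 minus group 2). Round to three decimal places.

z = 1.537

p̂₁ = 253/325 = 0.77846, p̂₂ = 578/787 = 0.73443.
Pooled p̂ = (253+578)/(325+787) = 831/1112 = 0.74730.
SE = √(0.188842 × 0.00434757) = 0.02865.
z = (0.77846 − 0.73443)/0.02865 = 0.04403/0.02865 = 1.537.
p-value = P(Z < 1.537) ≈ 0.9378.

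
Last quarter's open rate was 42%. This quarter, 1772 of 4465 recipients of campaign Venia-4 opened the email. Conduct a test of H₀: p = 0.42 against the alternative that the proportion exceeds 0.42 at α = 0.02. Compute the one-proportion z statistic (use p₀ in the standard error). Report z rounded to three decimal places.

z = -3.132

p̂ = 1772/4465 ≈ 0.396865.
SE = √(p₀(1−p₀)/n) = √(0.2436/4465) = 0.007386.
z = (0.396865 − 0.42)/0.007386 = -0.023135/0.007386 = -3.132.
p-value = P(Z > -3.132) ≈ 0.9991, so at α = 0.02 we fail to reject H₀.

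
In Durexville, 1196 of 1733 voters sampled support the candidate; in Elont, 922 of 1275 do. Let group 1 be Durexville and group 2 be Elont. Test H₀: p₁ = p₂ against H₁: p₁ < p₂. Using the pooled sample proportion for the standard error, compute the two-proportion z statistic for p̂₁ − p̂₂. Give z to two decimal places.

z = -1.96

p̂₁ = 1196/1733 = 0.6901, p̂₂ = 922/1275 = 0.7231.
Pooled p̂ = (1196+922)/(1733+1275) = 2118/3008 = 0.7041.
SE = √(0.208334 × 0.00136135) = 0.0168.
z = (0.6901 − 0.7231)/0.0168 = -0.0330/0.0168 = -1.96.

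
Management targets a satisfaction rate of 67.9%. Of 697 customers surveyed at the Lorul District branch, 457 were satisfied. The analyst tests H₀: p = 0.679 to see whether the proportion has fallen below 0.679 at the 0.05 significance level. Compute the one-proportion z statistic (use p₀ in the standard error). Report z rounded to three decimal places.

p̂ = 457/697 = 0.655667.
Under H₀, SE = √(0.679·0.321/697) = √(0.00031271) = 0.017684.
z = (0.655667 − 0.679)/0.017684 = -0.023333/0.017684 = -1.319.
p-value = P(Z < -1.319) ≈ 0.0935; since p > α = 0.05, fail to reject H₀.

z = -1.319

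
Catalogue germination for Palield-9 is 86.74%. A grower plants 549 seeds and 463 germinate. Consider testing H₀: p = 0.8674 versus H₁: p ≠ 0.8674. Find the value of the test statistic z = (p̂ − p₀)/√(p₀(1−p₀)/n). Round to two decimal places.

z = -1.66

p̂ = 463/549 = 0.8434.
SE = √(p₀(1−p₀)/n) = √(0.11502/549) = 0.0145.
z = (0.8434 − 0.8674)/0.0145 = -0.0240/0.0145 = -1.66.
p-value = 2·P(Z > 1.661) ≈ 0.0966.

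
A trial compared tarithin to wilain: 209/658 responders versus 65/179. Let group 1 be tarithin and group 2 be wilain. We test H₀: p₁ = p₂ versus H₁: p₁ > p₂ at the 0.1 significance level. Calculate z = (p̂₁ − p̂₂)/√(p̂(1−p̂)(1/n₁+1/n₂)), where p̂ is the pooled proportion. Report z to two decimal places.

p̂₁ = 209/658 ≈ 0.3176, p̂₂ = 65/179 ≈ 0.3631.
Pooled p̂ = (209+65)/(658+179) = 274/837 = 0.3274.
SE = √(p̂(1−p̂)(1/n₁+1/n₂)) = √(0.3274·0.6726·0.00710635) = √(0.00156478) = 0.0396.
z = (0.3176 − 0.3631)/0.0396 = -0.0455/0.0396 = -1.15.
p-value = P(Z > -1.150) ≈ 0.8750. With α = 0.1, fail to reject H₀.

z = -1.15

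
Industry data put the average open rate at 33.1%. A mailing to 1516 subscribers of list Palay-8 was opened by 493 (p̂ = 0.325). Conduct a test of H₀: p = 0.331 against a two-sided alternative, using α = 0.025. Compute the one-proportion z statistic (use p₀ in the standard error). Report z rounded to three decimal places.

p̂ = 493/1516 ≈ 0.32520.
SE = √(p₀(1−p₀)/n) = √(0.22144/1516) = 0.01209.
z = (0.32520 − 0.331)/0.01209 = -0.00580/0.01209 = -0.480.
p-value = 2·P(Z > 0.480) ≈ 0.6312, so at α = 0.025 we fail to reject H₀.

z = -0.480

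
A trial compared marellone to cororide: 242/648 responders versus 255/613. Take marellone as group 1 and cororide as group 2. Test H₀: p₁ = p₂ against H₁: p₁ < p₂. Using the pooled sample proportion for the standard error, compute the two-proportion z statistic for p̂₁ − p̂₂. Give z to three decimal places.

z = -1.545

p̂₁ = 242/648 = 0.37346, p̂₂ = 255/613 = 0.41599.
Pooled p̂ = (242+255)/(648+613) = 497/1261 = 0.39413.
SE = √(p̂(1−p̂)(1/n₁+1/n₂)) = √(0.39413·0.60587·0.00317453) = √(0.000758052) = 0.02753.
z = (0.37346 − 0.41599)/0.02753 = -0.04253/0.02753 = -1.545.
p-value = P(Z < -1.545) ≈ 0.0612.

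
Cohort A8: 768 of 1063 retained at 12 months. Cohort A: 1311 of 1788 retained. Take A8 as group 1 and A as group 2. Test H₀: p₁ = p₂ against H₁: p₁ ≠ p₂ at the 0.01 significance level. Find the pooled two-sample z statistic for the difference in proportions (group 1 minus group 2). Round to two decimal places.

p̂₁ = 768/1063 = 0.7225, p̂₂ = 1311/1788 = 0.7332.
Pooled p̂ = (768+1311)/(1063+1788) = 2079/2851 = 0.7292.
SE = √(p̂(1−p̂)(1/n₁+1/n₂)) = √(0.7292·0.2708·0.00150002) = √(0.000296192) = 0.0172.
z = (0.7225 − 0.7332)/0.0172 = -0.0107/0.0172 = -0.62.
Two-sided p-value ≈ 2·Φ(−0.624) = 0.5327. With α = 0.01, fail to reject H₀.

z = -0.62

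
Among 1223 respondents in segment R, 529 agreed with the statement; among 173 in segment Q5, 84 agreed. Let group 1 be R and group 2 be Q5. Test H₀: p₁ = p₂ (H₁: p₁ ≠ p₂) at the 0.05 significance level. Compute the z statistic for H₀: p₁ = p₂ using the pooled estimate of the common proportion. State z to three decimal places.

p̂₁ = 529/1223 = 0.43254, p̂₂ = 84/173 = 0.48555.
Pooled p̂ = (529+84)/(1223+173) = 613/1396 = 0.43911.
SE = √(0.246293 × 0.00659801) = 0.04031.
z = (0.43254 − 0.48555)/0.04031 = -0.05301/0.04031 = -1.315.
Two-sided p-value ≈ 2·Φ(−1.315) = 0.1885; since p > α = 0.05, fail to reject H₀.

z = -1.315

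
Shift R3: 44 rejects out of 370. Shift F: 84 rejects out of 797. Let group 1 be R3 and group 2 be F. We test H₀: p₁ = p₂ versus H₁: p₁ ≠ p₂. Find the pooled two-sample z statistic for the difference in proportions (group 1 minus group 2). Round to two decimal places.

z = 0.69

p̂₁ = 44/370 ≈ 0.1189, p̂₂ = 84/797 ≈ 0.1054.
Pooled p̂ = (44+84)/(370+797) = 128/1167 = 0.1097.
SE = √(p̂(1−p̂)(1/n₁+1/n₂)) = √(0.1097·0.8903·0.00395741) = √(0.000386451) = 0.0197.
z = (0.1189 − 0.1054)/0.0197 = 0.0135/0.0197 = 0.69.
p-value = 2·P(Z > 0.688) ≈ 0.4915.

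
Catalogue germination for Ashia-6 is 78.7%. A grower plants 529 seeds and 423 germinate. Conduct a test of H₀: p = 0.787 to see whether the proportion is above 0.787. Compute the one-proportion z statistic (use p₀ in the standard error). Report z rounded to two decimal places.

p̂ = 423/529 ≈ 0.7996.
SE = √(p₀(1−p₀)/n) = √(0.16763/529) = 0.0178.
z = (0.7996 − 0.787)/0.0178 = 0.0126/0.0178 = 0.71.
p-value = P(Z > 0.709) ≈ 0.2391.

z = 0.71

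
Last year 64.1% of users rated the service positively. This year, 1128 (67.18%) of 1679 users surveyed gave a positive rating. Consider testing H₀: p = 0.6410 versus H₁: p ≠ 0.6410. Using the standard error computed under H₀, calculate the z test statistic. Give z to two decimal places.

z = 2.63

p̂ = 1128/1679 = 0.6718.
Standard error under H₀: √(0.641×0.359/1679) = 0.0117.
z = (0.6718 − 0.641)/0.0117 = 0.0308/0.0117 = 2.63.
Two-sided p-value ≈ 2·Φ(−2.633) = 0.0085.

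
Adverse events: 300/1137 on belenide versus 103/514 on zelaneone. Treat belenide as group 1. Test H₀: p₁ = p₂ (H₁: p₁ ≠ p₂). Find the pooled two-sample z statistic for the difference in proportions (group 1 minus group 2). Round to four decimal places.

z = 2.7797

p̂₁ = 300/1137 ≈ 0.263852, p̂₂ = 103/514 ≈ 0.200389.
Pooled p̂ = (300+103)/(1137+514) = 403/1651 = 0.244094.
SE = √(0.184512 × 0.00282503) = 0.022831.
z = (0.263852 − 0.200389)/0.022831 = 0.063463/0.022831 = 2.7797.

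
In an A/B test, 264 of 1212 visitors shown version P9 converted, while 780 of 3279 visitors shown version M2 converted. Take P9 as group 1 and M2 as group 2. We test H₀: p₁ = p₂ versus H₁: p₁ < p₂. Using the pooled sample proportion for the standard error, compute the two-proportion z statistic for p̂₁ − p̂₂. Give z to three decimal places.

p̂₁ = 264/1212 ≈ 0.217822, p̂₂ = 780/3279 ≈ 0.237877.
Pooled p̂ = (264+780)/(1212+3279) = 1044/4491 = 0.232465.
SE = √(0.178425 × 0.00113005) = 0.014200.
z = (0.217822 − 0.237877)/0.014200 = -0.020055/0.014200 = -1.412.

z = -1.412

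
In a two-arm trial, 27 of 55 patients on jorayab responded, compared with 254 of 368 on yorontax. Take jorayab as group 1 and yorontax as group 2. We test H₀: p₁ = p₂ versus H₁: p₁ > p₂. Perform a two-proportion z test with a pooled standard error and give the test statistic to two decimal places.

p̂₁ = 27/55 = 0.4909, p̂₂ = 254/368 = 0.6902.
Pooled p̂ = (27+254)/(55+368) = 281/423 = 0.6643.
SE = √(0.223005 × 0.0208992) = 0.0683.
z = (0.4909 − 0.6902)/0.0683 = -0.1993/0.0683 = -2.92.

z = -2.92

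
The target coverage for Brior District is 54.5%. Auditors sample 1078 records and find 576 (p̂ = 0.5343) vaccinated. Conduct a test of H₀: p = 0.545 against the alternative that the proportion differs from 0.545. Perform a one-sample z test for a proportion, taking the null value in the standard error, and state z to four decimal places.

z = -0.7040

p̂ = 576/1078 = 0.534323.
Standard error under H₀: √(0.545×0.455/1078) = 0.015167.
z = (0.534323 − 0.545)/0.015167 = -0.010677/0.015167 = -0.7040.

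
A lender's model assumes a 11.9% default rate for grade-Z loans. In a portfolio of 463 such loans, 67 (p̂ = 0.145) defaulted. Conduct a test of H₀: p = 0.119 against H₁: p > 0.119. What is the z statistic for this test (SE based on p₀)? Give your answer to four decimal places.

p̂ = 67/463 ≈ 0.1447084.
SE = √(p₀(1−p₀)/n) = √(0.10484/463) = 0.0150477.
z = (0.1447084 − 0.119)/0.0150477 = 0.0257084/0.0150477 = 1.7085.

z = 1.7085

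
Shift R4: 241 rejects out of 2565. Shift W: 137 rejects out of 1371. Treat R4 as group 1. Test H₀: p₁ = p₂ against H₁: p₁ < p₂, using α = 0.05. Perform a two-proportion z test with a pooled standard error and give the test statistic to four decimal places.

p̂₁ = 241/2565 = 0.0939571, p̂₂ = 137/1371 = 0.0999271.
Pooled p̂ = (241+137)/(2565+1371) = 378/3936 = 0.0960366.
SE = √(0.0868136 × 0.00111926) = 0.0098573.
z = (0.0939571 − 0.0999271)/0.0098573 = -0.0059700/0.0098573 = -0.6056.
p-value = P(Z < -0.606) ≈ 0.2724, so at α = 0.05 we fail to reject H₀.

z = -0.6056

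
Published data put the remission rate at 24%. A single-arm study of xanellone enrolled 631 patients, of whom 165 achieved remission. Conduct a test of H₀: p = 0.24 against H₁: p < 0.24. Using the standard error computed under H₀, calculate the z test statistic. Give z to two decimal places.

z = 1.26

p̂ = 165/631 ≈ 0.2615.
Under H₀, SE = √(0.24·0.76/631) = √(0.000289065) = 0.0170.
z = (0.2615 − 0.24)/0.0170 = 0.0215/0.0170 = 1.26.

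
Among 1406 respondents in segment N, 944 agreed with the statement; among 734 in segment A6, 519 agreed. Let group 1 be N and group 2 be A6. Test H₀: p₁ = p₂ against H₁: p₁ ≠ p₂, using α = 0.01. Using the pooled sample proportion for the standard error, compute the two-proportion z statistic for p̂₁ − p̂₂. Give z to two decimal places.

z = -1.68

p̂₁ = 944/1406 = 0.6714, p̂₂ = 519/734 = 0.7071.
Pooled p̂ = (944+519)/(1406+734) = 1463/2140 = 0.6836.
SE = √(0.216275 × 0.00207364) = 0.0212.
z = (0.6714 − 0.7071)/0.0212 = -0.0357/0.0212 = -1.68.
Two-sided p-value ≈ 2·Φ(−1.685) = 0.0921. With α = 0.01, fail to reject H₀.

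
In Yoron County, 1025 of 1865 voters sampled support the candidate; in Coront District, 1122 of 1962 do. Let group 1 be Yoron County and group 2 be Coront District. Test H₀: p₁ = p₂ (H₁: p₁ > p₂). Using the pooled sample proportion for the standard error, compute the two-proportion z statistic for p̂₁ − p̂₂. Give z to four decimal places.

z = -1.3875

p̂₁ = 1025/1865 ≈ 0.5495979, p̂₂ = 1122/1962 ≈ 0.5718654.
Pooled p̂ = (1025+1122)/(1865+1962) = 2147/3827 = 0.5610138.
SE = √(p̂(1−p̂)(1/n₁+1/n₂)) = √(0.5610138·0.4389862·0.00104588) = √(0.000257576) = 0.0160492.
z = (0.5495979 − 0.5718654)/0.0160492 = -0.0222675/0.0160492 = -1.3875.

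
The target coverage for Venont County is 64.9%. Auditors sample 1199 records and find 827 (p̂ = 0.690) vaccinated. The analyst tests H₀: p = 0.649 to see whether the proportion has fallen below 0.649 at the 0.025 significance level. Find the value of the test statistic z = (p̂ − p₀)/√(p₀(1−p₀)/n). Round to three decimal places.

z = 2.956

p̂ = 827/1199 = 0.68974.
SE = √(p₀(1−p₀)/n) = √(0.2278/1199) = 0.01378.
z = (0.68974 − 0.649)/0.01378 = 0.04074/0.01378 = 2.956.
p-value = P(Z < 2.956) ≈ 0.9984. With α = 0.025, fail to reject H₀.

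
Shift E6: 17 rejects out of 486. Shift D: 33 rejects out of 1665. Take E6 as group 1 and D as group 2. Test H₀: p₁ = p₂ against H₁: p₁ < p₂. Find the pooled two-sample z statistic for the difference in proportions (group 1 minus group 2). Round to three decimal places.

z = 1.951

p̂₁ = 17/486 = 0.03498, p̂₂ = 33/1665 = 0.01982.
Pooled p̂ = (17+33)/(486+1665) = 50/2151 = 0.02325.
SE = √(p̂(1−p̂)(1/n₁+1/n₂)) = √(0.02325·0.97675·0.00265821) = √(6.03539e-05) = 0.00777.
z = (0.03498 − 0.01982)/0.00777 = 0.01516/0.00777 = 1.951.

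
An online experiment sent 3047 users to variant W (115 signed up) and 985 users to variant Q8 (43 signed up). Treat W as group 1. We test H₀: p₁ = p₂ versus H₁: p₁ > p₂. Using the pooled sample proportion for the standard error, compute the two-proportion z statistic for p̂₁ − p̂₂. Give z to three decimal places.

p̂₁ = 115/3047 ≈ 0.03774, p̂₂ = 43/985 ≈ 0.04365.
Pooled p̂ = (115+43)/(3047+985) = 158/4032 = 0.03919.
SE = √(p̂(1−p̂)(1/n₁+1/n₂)) = √(0.03919·0.96081·0.00134342) = √(5.0581e-05) = 0.00711.
z = (0.03774 − 0.04365)/0.00711 = -0.00591/0.00711 = -0.831.

z = -0.831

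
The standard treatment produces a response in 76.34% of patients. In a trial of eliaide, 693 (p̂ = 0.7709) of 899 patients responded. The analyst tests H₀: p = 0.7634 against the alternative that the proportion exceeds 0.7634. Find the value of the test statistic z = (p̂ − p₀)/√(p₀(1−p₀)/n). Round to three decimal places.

p̂ = 693/899 = 0.77086.
Standard error under H₀: √(0.7634×0.2366/899) = 0.01417.
z = (0.77086 − 0.7634)/0.01417 = 0.00746/0.01417 = 0.526.

z = 0.526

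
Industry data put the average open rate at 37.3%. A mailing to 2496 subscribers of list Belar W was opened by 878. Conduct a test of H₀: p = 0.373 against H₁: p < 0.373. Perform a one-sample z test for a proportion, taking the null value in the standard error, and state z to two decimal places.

z = -2.19

p̂ = 878/2496 = 0.3518.
SE = √(p₀(1−p₀)/n) = √(0.23387/2496) = 0.0097.
z = (0.3518 − 0.373)/0.0097 = -0.0212/0.0097 = -2.19.
p-value = P(Z < -2.194) ≈ 0.0141.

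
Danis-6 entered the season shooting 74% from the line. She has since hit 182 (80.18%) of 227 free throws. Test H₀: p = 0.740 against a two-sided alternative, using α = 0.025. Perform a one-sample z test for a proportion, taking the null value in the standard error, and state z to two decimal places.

z = 2.12

p̂ = 182/227 ≈ 0.8018.
Standard error under H₀: √(0.74×0.26/227) = 0.0291.
z = (0.8018 − 0.74)/0.0291 = 0.0618/0.0291 = 2.12.
Two-sided p-value ≈ 2·Φ(−2.121) = 0.0339; since p > α = 0.025, fail to reject H₀.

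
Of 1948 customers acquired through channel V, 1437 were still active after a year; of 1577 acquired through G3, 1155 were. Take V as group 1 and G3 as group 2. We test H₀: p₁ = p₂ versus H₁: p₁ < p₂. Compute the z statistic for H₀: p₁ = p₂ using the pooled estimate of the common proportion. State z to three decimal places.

p̂₁ = 1437/1948 ≈ 0.73768, p̂₂ = 1155/1577 ≈ 0.73240.
Pooled p̂ = (1437+1155)/(1948+1577) = 2592/3525 = 0.73532.
SE = √(p̂(1−p̂)(1/n₁+1/n₂)) = √(0.73532·0.26468·0.00114746) = √(0.000223325) = 0.01494.
z = (0.73768 − 0.73240)/0.01494 = 0.00528/0.01494 = 0.353.

z = 0.353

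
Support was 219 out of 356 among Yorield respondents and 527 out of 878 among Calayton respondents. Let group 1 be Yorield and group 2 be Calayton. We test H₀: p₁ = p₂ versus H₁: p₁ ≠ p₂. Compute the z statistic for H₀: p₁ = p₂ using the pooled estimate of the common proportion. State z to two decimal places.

p̂₁ = 219/356 ≈ 0.6152, p̂₂ = 527/878 ≈ 0.6002.
Pooled p̂ = (219+527)/(356+878) = 746/1234 = 0.6045.
SE = √(0.239072 × 0.00394794) = 0.0307.
z = (0.6152 − 0.6002)/0.0307 = 0.0150/0.0307 = 0.49.
p-value = 2·P(Z > 0.486) ≈ 0.6267.

z = 0.49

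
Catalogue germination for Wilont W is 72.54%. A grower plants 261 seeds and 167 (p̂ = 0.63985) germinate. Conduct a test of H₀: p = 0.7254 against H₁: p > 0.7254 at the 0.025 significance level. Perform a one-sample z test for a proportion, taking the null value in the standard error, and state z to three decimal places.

p̂ = 167/261 = 0.639847.
Under H₀, SE = √(0.7254·0.2746/261) = √(0.000763199) = 0.027626.
z = (0.639847 − 0.7254)/0.027626 = -0.085553/0.027626 = -3.097.
p-value = P(Z > -3.097) ≈ 0.9990. With α = 0.025, fail to reject H₀.

z = -3.097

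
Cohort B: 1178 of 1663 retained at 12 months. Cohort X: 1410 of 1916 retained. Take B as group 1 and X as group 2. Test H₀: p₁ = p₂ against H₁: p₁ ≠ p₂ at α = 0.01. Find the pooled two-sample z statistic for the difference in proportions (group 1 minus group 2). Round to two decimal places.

z = -1.84

p̂₁ = 1178/1663 = 0.70836, p̂₂ = 1410/1916 = 0.73591.
Pooled p̂ = (1178+1410)/(1663+1916) = 2588/3579 = 0.72311.
SE = √(p̂(1−p̂)(1/n₁+1/n₂)) = √(0.72311·0.27689·0.00112324) = √(0.000224899) = 0.01500.
z = (0.70836 − 0.73591)/0.01500 = -0.02755/0.01500 = -1.84.
Two-sided p-value ≈ 2·Φ(−1.837) = 0.0662, so at α = 0.01 we fail to reject H₀.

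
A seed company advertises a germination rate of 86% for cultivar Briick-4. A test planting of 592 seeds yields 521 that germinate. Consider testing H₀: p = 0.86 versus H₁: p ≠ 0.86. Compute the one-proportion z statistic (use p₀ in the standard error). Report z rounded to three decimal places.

p̂ = 521/592 ≈ 0.88007.
SE = √(p₀(1−p₀)/n) = √(0.1204/592) = 0.01426.
z = (0.88007 − 0.86)/0.01426 = 0.02007/0.01426 = 1.407.
p-value = 2·P(Z > 1.407) ≈ 0.1594.

z = 1.407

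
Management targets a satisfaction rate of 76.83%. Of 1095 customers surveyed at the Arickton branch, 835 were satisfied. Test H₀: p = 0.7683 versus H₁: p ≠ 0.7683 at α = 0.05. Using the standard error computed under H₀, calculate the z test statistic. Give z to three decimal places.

p̂ = 835/1095 = 0.76256.
Standard error under H₀: √(0.7683×0.2317/1095) = 0.01275.
z = (0.76256 − 0.7683)/0.01275 = -0.00574/0.01275 = -0.450.
p-value = 2·P(Z > 0.450) ≈ 0.6524; since p > α = 0.05, fail to reject H₀.

z = -0.450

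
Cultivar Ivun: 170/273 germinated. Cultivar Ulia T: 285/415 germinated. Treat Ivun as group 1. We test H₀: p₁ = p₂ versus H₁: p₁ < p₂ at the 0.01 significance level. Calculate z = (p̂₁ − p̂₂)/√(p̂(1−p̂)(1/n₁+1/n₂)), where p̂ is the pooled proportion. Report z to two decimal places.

p̂₁ = 170/273 = 0.62271, p̂₂ = 285/415 = 0.68675.
Pooled p̂ = (170+285)/(273+415) = 455/688 = 0.66134.
SE = √(0.22397 × 0.00607264) = 0.03688.
z = (0.62271 − 0.68675)/0.03688 = -0.06404/0.03688 = -1.74.
p-value = P(Z < -1.736) ≈ 0.0412; since p > α = 0.01, fail to reject H₀.

z = -1.74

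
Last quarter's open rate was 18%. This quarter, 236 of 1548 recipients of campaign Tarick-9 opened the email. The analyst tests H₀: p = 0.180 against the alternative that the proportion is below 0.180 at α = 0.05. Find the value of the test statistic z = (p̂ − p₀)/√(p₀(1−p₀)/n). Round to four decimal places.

z = -2.8209

p̂ = 236/1548 ≈ 0.1524548.
Under H₀, SE = √(0.18·0.82/1548) = √(9.53488e-05) = 0.0097647.
z = (0.1524548 − 0.18)/0.0097647 = -0.0275452/0.0097647 = -2.8209.
p-value = P(Z < -2.821) ≈ 0.0024. With α = 0.05, reject H₀.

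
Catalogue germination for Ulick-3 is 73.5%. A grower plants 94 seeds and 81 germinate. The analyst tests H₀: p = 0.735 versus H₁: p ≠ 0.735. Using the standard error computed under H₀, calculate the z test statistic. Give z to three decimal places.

z = 2.783

p̂ = 81/94 = 0.86170.
Standard error under H₀: √(0.735×0.265/94) = 0.04552.
z = (0.86170 − 0.735)/0.04552 = 0.12670/0.04552 = 2.783.
p-value = 2·P(Z > 2.783) ≈ 0.0054.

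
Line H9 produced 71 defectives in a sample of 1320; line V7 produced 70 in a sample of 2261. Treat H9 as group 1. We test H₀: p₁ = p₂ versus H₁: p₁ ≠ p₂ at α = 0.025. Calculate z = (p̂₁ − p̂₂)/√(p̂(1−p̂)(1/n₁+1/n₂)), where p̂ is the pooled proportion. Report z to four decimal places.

z = 3.3886

p̂₁ = 71/1320 = 0.0537879, p̂₂ = 70/2261 = 0.0309598.
Pooled p̂ = (71+70)/(1320+2261) = 141/3581 = 0.0393745.
SE = √(0.0378241 × 0.00119986) = 0.0067367.
z = (0.0537879 − 0.0309598)/0.0067367 = 0.0228281/0.0067367 = 3.3886.
p-value = 2·P(Z > 3.389) ≈ 0.0007. With α = 0.025, reject H₀.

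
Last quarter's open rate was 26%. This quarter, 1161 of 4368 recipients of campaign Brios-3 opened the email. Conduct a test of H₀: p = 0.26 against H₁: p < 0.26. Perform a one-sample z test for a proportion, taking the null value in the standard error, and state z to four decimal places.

p̂ = 1161/4368 ≈ 0.265797.
SE = √(p₀(1−p₀)/n) = √(0.1924/4368) = 0.006637.
z = (0.265797 − 0.26)/0.006637 = 0.005797/0.006637 = 0.8734.
p-value = P(Z < 0.873) ≈ 0.8088.

z = 0.8734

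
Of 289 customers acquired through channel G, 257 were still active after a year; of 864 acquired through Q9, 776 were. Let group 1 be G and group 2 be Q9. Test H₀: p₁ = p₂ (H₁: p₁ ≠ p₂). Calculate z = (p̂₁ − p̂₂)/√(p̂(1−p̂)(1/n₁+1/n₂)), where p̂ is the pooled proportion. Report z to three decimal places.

z = -0.428

p̂₁ = 257/289 = 0.88927, p̂₂ = 776/864 = 0.89815.
Pooled p̂ = (257+776)/(289+864) = 1033/1153 = 0.89592.
SE = √(0.0932444 × 0.00461762) = 0.02075.
z = (0.88927 − 0.89815)/0.02075 = -0.00888/0.02075 = -0.428.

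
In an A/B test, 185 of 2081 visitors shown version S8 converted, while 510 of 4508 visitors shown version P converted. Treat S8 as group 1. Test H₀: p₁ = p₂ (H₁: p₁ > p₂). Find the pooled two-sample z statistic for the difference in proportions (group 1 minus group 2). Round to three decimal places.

z = -2.977

p̂₁ = 185/2081 = 0.08890, p̂₂ = 510/4508 = 0.11313.
Pooled p̂ = (185+510)/(2081+4508) = 695/6589 = 0.10548.
SE = √(p̂(1−p̂)(1/n₁+1/n₂)) = √(0.10548·0.89452·0.000702366) = √(6.62704e-05) = 0.00814.
z = (0.08890 − 0.11313)/0.00814 = -0.02423/0.00814 = -2.977.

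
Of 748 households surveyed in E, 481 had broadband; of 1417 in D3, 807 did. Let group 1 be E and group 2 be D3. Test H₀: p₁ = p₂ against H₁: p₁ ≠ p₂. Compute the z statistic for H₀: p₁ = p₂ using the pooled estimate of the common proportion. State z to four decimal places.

p̂₁ = 481/748 = 0.6430481, p̂₂ = 807/1417 = 0.5695131.
Pooled p̂ = (481+807)/(748+1417) = 1288/2165 = 0.5949192.
SE = √(p̂(1−p̂)(1/n₁+1/n₂)) = √(0.5949192·0.4050808·0.00204261) = √(0.00049225) = 0.0221867.
z = (0.6430481 − 0.5695131)/0.0221867 = 0.0735350/0.0221867 = 3.3144.
Two-sided p-value ≈ 2·Φ(−3.314) = 0.0009.

z = 3.3144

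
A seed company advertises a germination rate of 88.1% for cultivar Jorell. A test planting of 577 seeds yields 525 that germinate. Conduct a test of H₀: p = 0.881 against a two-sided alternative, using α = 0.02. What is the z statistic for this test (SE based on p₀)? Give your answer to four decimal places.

z = 2.1424

p̂ = 525/577 ≈ 0.9098787.
Under H₀, SE = √(0.881·0.119/577) = √(0.000181697) = 0.0134795.
z = (0.9098787 − 0.881)/0.0134795 = 0.0288787/0.0134795 = 2.1424.
p-value = 2·P(Z > 2.142) ≈ 0.0322; since p > α = 0.02, fail to reject H₀.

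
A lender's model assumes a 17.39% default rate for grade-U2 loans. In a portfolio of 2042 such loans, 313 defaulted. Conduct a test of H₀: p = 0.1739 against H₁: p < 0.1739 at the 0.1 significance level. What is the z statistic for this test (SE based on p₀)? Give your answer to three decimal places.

z = -2.458

p̂ = 313/2042 = 0.15328.
SE = √(p₀(1−p₀)/n) = √(0.14366/2042) = 0.00839.
z = (0.15328 − 0.1739)/0.00839 = -0.02062/0.00839 = -2.458.
p-value = P(Z < -2.458) ≈ 0.0070. With α = 0.1, reject H₀.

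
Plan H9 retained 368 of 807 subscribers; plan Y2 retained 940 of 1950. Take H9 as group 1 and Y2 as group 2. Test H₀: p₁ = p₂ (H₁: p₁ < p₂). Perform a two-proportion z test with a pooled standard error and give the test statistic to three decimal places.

z = -1.246

p̂₁ = 368/807 ≈ 0.45601, p̂₂ = 940/1950 ≈ 0.48205.
Pooled p̂ = (368+940)/(807+1950) = 1308/2757 = 0.47443.
SE = √(0.249346 × 0.00175198) = 0.02090.
z = (0.45601 − 0.48205)/0.02090 = -0.02604/0.02090 = -1.246.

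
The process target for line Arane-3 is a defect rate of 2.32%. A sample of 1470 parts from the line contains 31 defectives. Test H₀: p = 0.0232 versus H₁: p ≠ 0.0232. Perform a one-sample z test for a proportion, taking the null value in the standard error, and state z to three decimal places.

p̂ = 31/1470 ≈ 0.021088.
Standard error under H₀: √(0.0232×0.9768/1470) = 0.003926.
z = (0.021088 − 0.0232)/0.003926 = -0.002112/0.003926 = -0.538.

z = -0.538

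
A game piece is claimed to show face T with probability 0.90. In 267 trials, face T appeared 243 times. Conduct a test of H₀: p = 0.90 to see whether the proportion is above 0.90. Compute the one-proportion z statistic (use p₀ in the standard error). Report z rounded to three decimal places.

z = 0.551

p̂ = 243/267 ≈ 0.91011.
Standard error under H₀: √(0.9×0.1/267) = 0.01836.
z = (0.91011 − 0.9)/0.01836 = 0.01011/0.01836 = 0.551.
p-value = P(Z > 0.551) ≈ 0.2909.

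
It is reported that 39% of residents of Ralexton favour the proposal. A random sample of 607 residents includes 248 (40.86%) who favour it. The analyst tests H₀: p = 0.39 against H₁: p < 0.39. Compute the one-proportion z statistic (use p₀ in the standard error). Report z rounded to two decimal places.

p̂ = 248/607 ≈ 0.4086.
SE = √(p₀(1−p₀)/n) = √(0.2379/607) = 0.0198.
z = (0.4086 − 0.39)/0.0198 = 0.0186/0.0198 = 0.94.

z = 0.94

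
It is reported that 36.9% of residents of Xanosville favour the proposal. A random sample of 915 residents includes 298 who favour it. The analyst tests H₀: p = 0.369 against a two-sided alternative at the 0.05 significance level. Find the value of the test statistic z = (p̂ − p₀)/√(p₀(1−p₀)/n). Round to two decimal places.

z = -2.72

p̂ = 298/915 ≈ 0.32568.
SE = √(p₀(1−p₀)/n) = √(0.23284/915) = 0.01595.
z = (0.32568 − 0.369)/0.01595 = -0.04332/0.01595 = -2.72.
p-value = 2·P(Z > 2.715) ≈ 0.0066. With α = 0.05, reject H₀.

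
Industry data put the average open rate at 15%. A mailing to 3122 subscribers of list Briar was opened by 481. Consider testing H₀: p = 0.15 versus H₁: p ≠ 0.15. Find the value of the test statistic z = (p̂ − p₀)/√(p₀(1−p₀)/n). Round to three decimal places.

p̂ = 481/3122 ≈ 0.15407.
SE = √(p₀(1−p₀)/n) = √(0.1275/3122) = 0.00639.
z = (0.15407 − 0.15)/0.00639 = 0.00407/0.00639 = 0.637.

z = 0.637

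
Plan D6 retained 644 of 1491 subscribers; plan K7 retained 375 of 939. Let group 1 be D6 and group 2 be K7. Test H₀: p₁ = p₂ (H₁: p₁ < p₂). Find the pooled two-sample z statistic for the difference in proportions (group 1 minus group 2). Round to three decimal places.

z = 1.584

p̂₁ = 644/1491 = 0.43192, p̂₂ = 375/939 = 0.39936.
Pooled p̂ = (644+375)/(1491+939) = 1019/2430 = 0.41934.
SE = √(0.243494 × 0.00173565) = 0.02056.
z = (0.43192 − 0.39936)/0.02056 = 0.03256/0.02056 = 1.584.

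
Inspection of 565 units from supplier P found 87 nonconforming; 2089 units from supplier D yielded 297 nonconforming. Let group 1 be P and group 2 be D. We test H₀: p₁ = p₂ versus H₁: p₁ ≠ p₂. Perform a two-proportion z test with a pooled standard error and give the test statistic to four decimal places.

p̂₁ = 87/565 ≈ 0.153982, p̂₂ = 297/2089 ≈ 0.142173.
Pooled p̂ = (87+297)/(565+2089) = 384/2654 = 0.144687.
SE = √(p̂(1−p̂)(1/n₁+1/n₂)) = √(0.144687·0.855313·0.00224861) = √(0.000278272) = 0.016681.
z = (0.153982 − 0.142173)/0.016681 = 0.011809/0.016681 = 0.7079.

z = 0.7079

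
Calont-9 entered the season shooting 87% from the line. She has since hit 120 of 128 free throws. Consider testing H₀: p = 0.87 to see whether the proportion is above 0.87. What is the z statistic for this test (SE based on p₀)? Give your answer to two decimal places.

z = 2.27

p̂ = 120/128 ≈ 0.9375.
Standard error under H₀: √(0.87×0.13/128) = 0.0297.
z = (0.9375 − 0.87)/0.0297 = 0.0675/0.0297 = 2.27.
p-value = P(Z > 2.271) ≈ 0.0116.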